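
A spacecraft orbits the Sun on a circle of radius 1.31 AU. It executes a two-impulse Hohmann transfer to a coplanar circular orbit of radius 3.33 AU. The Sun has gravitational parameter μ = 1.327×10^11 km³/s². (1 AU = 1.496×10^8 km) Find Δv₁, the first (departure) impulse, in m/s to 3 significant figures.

Δv₁ = 5150 m/s

In km: r₁ = 1.31 × 1.496×10^8 = 1.95976×10^8 km; r₂ = 3.33 × 1.496×10^8 = 4.98168×10^8 km.
Transfer-ellipse semi-major axis a_t = (r₁ + r₂)/2 = (1.95976×10^8 + 4.98168×10^8)/2 = 3.47072×10^8 km.
On the circular orbit at r = 1.95976×10^8 km, v_c = √(μ/r) = 26.0216 km/s.
Transfer-orbit speed at the same r (vis-viva, a = a_t): v_t = √[μ(2/r − 1/a_t)] = 31.1754 km/s.
Δv₁ = |v_t − v_c| = |31.1754 − 26.0216| = 5.154 km/s.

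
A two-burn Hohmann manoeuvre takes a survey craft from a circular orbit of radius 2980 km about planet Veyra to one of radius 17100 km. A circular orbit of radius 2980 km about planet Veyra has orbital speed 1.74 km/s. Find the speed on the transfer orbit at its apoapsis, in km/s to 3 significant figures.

v = 0.396 km/s

From the circular-orbit relation v² = μ/r at r = 2980 km: μ = v²r = (1.74)² × 2980 = 9022.25 km³/s².
Semi-major axis of the transfer orbit: a_t = (2980 + 17100)/2 = 10040 km.
The apoapsis of the transfer ellipse is at r = 17100 km.
Vis-viva: v = √[μ(2/r − 1/a_t)] = √[9022.25 × (2/17100 − 1/10040)] = 0.3957 km/s.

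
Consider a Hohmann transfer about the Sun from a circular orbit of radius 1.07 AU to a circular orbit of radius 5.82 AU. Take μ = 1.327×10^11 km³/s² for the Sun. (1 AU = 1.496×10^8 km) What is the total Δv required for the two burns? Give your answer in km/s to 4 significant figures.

In km: r₁ = 1.07 × 1.496×10^8 = 1.60072×10^8 km; r₂ = 5.82 × 1.496×10^8 = 8.70672×10^8 km.
The Hohmann ellipse has a_t = (r₁ + r₂)/2 = 5.15372×10^8 km.
Circular speed at r₁: v₁ = √(μ/r₁) = √(1.327×10^11/1.60072×10^8) = 28.7924 km/s.
Transfer-orbit speed at r₁ (v² = μ(2/r − 1/a)): v_p = √[μ(2/r₁ − 1/a_t)] = 37.4235 km/s.
First burn Δv₁ = |v_p − v₁| = 8.631 km/s.
At r₂, v₂ = √(μ/r₂) = 12.345 km/s.
Transfer-orbit speed at r₂: v_a = √[μ(2/r₂ − 1/a_t)] = 6.8803 km/s.
Second burn Δv₂ = |v₂ − v_a| = 5.465 km/s.
Total Δv = Δv₁ + Δv₂ = 14.10 km/s.

Δv = 14.10 km/s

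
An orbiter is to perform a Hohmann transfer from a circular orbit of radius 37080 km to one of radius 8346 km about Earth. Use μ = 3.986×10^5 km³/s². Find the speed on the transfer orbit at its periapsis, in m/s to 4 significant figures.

v = 8830 m/s

Transfer-ellipse semi-major axis a_t = (r₁ + r₂)/2 = (37080 + 8346)/2 = 22713 km.
The periapsis of the transfer ellipse is at r = 8346 km.
Applying v² = μ(2/r − 1/a_t): v = 8.830 km/s.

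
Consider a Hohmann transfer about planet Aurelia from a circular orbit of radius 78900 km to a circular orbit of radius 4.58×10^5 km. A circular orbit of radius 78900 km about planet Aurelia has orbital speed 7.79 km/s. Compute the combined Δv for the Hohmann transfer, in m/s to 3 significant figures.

Δv = 3870 m/s

From the circular-orbit relation v² = μ/r at r = 78900 km: μ = v²r = (7.79)² × 78900 = 4.78798×10^6 km³/s².
Transfer-ellipse semi-major axis a_t = (r₁ + r₂)/2 = (78900 + 4.580×10^5)/2 = 2.6845×10^5 km.
At r₁ the circular-orbit speed is v₁ = √(μ/r₁) = 7.79000 km/s.
Transfer-orbit speed at r₁ (v² = μ(2/r − 1/a)): v_p = √[μ(2/r₁ − 1/a_t)] = 10.1751 km/s.
First burn Δv₁ = |v_p − v₁| = 2.38510 km/s.
At r₂, v₂ = √(μ/r₂) = 3.23328 km/s.
Transfer-orbit speed at r₂: v_a = √[μ(2/r₂ − 1/a_t)] = 1.75287 km/s.
Second burn Δv₂ = |v₂ − v_a| = 1.48041 km/s.
Δv = Δv₁ + Δv₂ = 2.38510 + 1.48041 = 3.866 km/s.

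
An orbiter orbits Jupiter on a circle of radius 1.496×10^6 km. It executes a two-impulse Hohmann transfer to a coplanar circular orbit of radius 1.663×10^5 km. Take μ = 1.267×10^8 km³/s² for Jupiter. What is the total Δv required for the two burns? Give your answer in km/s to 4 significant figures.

The Hohmann ellipse has a_t = (r₁ + r₂)/2 = 8.3115×10^5 km.
Circular speed at r₁: v₁ = √(μ/r₁) = √(1.267×10^8/1.496×10^6) = 9.20285 km/s.
On the transfer ellipse at r₁, vis-viva equation gives v_a = √[μ(2/r₁ − 1/a_t)] = 4.11651 km/s.
First burn Δv₁ = |v_a − v₁| = 5.0863 km/s.
At r₂, v₂ = √(μ/r₂) = 27.6021 km/s.
Transfer-orbit speed at r₂: v_p = √[μ(2/r₂ − 1/a_t)] = 37.0312 km/s.
Second burn Δv₂ = |v₂ − v_p| = 9.4291 km/s.
Total Δv = Δv₁ + Δv₂ = 14.52 km/s.

Δv = 14.52 km/s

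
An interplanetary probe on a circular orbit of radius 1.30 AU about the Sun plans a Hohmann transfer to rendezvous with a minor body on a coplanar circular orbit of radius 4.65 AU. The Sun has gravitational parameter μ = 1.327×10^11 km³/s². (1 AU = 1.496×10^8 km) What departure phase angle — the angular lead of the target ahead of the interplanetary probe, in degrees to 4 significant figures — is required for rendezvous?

In km: r₁ = 1.30 × 1.496×10^8 = 1.9448×10^8 km; r₂ = 4.65 × 1.496×10^8 = 6.9564×10^8 km.
Transfer-ellipse semi-major axis a_t = (r₁ + r₂)/2 = (1.9448×10^8 + 6.9564×10^8)/2 = 4.4506×10^8 km.
Transfer time t = π√(a_t³/μ) = 8.09734×10^7 s.
Target angular speed ω₂ = √(μ/r₂³) = 1.98545×10^-8 rad/s.
Angle swept by the target during transfer: ω₂·t = 1.6077 rad = 92.11°.
Arrival is 180° from departure on the ellipse, so φ = 180° − 92.11° = 87.89°.

φ = 87.89°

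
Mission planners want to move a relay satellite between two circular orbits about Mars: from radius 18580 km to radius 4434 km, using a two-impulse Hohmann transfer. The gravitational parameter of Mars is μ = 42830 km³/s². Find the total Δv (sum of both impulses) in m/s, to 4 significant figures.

Transfer-ellipse semi-major axis a_t = (r₁ + r₂)/2 = (18580 + 4434)/2 = 11507 km.
Circular speed at r₁: v₁ = √(μ/r₁) = √(42830/18580) = 1.5183 km/s.
On the transfer ellipse at r₁, v² = μ(2/r − 1/a) gives v_a = √[μ(2/r₁ − 1/a_t)] = 0.94247 km/s.
First burn Δv₁ = |v_a − v₁| = 0.5758 km/s.
Circular speed at r₂: v₂ = √(μ/r₂) = 3.1080 km/s.
Transfer-orbit speed at r₂: v_p = √[μ(2/r₂ − 1/a_t)] = 3.9493 km/s.
Second burn Δv₂ = |v₂ − v_p| = 0.8413 km/s.
Δv = Δv₁ + Δv₂ = 0.5758 + 0.8413 = 1.417 km/s.

Δv = 1417 m/s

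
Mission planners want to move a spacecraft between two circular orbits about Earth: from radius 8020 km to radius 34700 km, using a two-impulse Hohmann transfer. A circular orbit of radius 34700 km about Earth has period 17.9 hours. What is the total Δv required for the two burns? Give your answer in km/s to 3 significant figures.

From Kepler's third law T² = 4π²r³/μ at r = 34700 km, T = 17.9 hours = 17.9 × 3600 s = 64440 s: μ = 4π²r³/T² = 3.97225×10^5 km³/s².
The Hohmann ellipse has a_t = (r₁ + r₂)/2 = 21360 km.
At r₁ the circular-orbit speed is v₁ = √(μ/r₁) = 7.0377 km/s.
Transfer-orbit speed at r₁ (vis-viva): v_p = √[μ(2/r₁ − 1/a_t)] = 8.9701 km/s.
First burn Δv₁ = |v_p − v₁| = 1.9324 km/s.
At r₂, v₂ = √(μ/r₂) = 3.3834 km/s.
Transfer-orbit speed at r₂: v_a = √[μ(2/r₂ − 1/a_t)] = 2.0732 km/s.
Second burn Δv₂ = |v₂ − v_a| = 1.3102 km/s.
Total Δv = Δv₁ + Δv₂ = 3.243 km/s.

Δv = 3.24 km/s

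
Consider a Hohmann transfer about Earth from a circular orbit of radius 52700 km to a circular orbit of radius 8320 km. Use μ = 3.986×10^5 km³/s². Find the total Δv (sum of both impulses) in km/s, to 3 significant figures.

Δv = 3.49 km/s

Semi-major axis of the transfer orbit: a_t = (52700 + 8320)/2 = 30510 km.
At r₁ the circular-orbit speed is v₁ = √(μ/r₁) = 2.750 km/s.
Transfer-orbit speed at r₁ (vis-viva): v_a = √[μ(2/r₁ − 1/a_t)] = 1.436 km/s.
First burn Δv₁ = |v_a − v₁| = 1.314 km/s.
Circular speed at r₂: v₂ = √(μ/r₂) = 6.922 km/s.
Transfer-orbit speed at r₂: v_p = √[μ(2/r₂ − 1/a_t)] = 9.097 km/s.
Second burn Δv₂ = |v₂ − v_p| = 2.175 km/s.
Total Δv = Δv₁ + Δv₂ = 3.489 km/s.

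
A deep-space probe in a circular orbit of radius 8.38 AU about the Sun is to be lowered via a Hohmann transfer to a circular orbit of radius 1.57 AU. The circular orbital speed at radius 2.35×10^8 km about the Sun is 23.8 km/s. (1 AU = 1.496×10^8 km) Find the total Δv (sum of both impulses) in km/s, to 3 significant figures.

From the circular-orbit relation v² = μ/r at r = 2.35×10^8 km: μ = v²r = (23.8)² × 2.35×10^8 = 1.33113×10^11 km³/s².
In km: r₁ = 8.38 × 1.496×10^8 = 1.253648×10^9 km; r₂ = 1.57 × 1.496×10^8 = 2.34872×10^8 km.
Transfer-ellipse semi-major axis a_t = (r₁ + r₂)/2 = (1.253648×10^9 + 2.34872×10^8)/2 = 7.4426×10^8 km.
At r₁ the circular-orbit speed is v₁ = √(μ/r₁) = 10.3044 km/s.
Transfer-orbit speed at r₁ (v² = μ(2/r − 1/a)): v_a = √[μ(2/r₁ − 1/a_t)] = 5.78864 km/s.
First burn Δv₁ = |v_a − v₁| = 4.516 km/s.
At r₂, v₂ = √(μ/r₂) = 23.806 km/s.
Transfer-orbit speed at r₂: v_p = √[μ(2/r₂ − 1/a_t)] = 30.897 km/s.
Second burn Δv₂ = |v₂ − v_p| = 7.091 km/s.
Δv = Δv₁ + Δv₂ = 4.516 + 7.091 = 11.61 km/s.

Δv = 11.6 km/s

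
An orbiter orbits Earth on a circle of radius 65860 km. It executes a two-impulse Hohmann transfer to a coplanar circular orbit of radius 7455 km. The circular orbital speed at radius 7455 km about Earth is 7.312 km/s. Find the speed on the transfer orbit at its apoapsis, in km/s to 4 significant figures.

v = 1.109 km/s

From the circular-orbit relation v² = μ/r at r = 7455 km: μ = v²r = (7.312)² × 7455 = 3.98584×10^5 km³/s².
Transfer-ellipse semi-major axis a_t = (r₁ + r₂)/2 = (65860 + 7455)/2 = 36657.5 km.
At apoapsis, r = 65860 km.
From the vis-viva equation, v = √[μ(2/r − 1/a_t)] = 1.109 km/s.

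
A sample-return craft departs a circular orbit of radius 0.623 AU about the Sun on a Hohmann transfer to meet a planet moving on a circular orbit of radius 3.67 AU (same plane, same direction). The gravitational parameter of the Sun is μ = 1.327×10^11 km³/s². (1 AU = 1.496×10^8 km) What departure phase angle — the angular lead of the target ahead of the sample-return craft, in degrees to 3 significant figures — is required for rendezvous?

In km: r₁ = 0.623 × 1.496×10^8 = 9.32008×10^7 km; r₂ = 3.67 × 1.496×10^8 = 5.49032×10^8 km.
Transfer-ellipse semi-major axis a_t = (r₁ + r₂)/2 = (9.32008×10^7 + 5.49032×10^8)/2 = 3.211164×10^8 km.
Transfer time t = π√(a_t³/μ) = 4.9626×10^7 s.
Target angular speed ω₂ = √(μ/r₂³) = 2.8316×10^-8 rad/s.
Angle swept by the target during transfer: ω₂·t = 1.4052 rad = 80.51°.
The sample-return craft traverses 180° on the transfer ellipse, so the target must lead by 180° − 80.51° = 99.5°.

φ = 99.5°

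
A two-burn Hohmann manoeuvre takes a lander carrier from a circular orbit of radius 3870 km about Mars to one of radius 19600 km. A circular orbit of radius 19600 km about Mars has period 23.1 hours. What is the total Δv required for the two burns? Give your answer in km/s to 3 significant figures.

From Kepler's third law T² = 4π²r³/μ at r = 19600 km, T = 23.1 hours = 23.1 × 3600 s = 83160 s: μ = 4π²r³/T² = 42983.2 km³/s².
Transfer-ellipse semi-major axis a_t = (r₁ + r₂)/2 = (3870 + 19600)/2 = 11735 km.
At r₁ the circular-orbit speed is v₁ = √(μ/r₁) = 3.3327 km/s.
Transfer-orbit speed at r₁ (vis-viva equation): v_p = √[μ(2/r₁ − 1/a_t)] = 4.3071 km/s.
First burn Δv₁ = |v_p − v₁| = 0.9744 km/s.
Circular speed at r₂: v₂ = √(μ/r₂) = 1.4809 km/s.
Transfer-orbit speed at r₂: v_a = √[μ(2/r₂ − 1/a_t)] = 0.85042 km/s.
Second burn Δv₂ = |v₂ − v_a| = 0.6305 km/s.
Total Δv = Δv₁ + Δv₂ = 1.605 km/s.

Δv = 1.60 km/s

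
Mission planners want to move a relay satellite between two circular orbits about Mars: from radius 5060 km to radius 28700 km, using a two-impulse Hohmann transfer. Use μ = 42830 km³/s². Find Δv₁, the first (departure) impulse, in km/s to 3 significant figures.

Δv₁ = 0.884 km/s

Semi-major axis of the transfer orbit: a_t = (5060 + 28700)/2 = 16880 km.
On the circular orbit at r = 5060 km, v_c = √(μ/r) = 2.9094 km/s.
Vis-viva on the transfer ellipse at r = 5060 km gives v_t = √[μ(2/r − 1/a_t)] = 3.7936 km/s.
Δv₁ = |v_t − v_c| = |3.7936 − 2.9094| = 0.8842 km/s.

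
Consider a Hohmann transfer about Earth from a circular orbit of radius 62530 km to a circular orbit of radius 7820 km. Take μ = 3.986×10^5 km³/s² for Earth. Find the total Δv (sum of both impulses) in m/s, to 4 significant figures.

Δv = 3714 m/s

Semi-major axis of the transfer orbit: a_t = (62530 + 7820)/2 = 35175 km.
Circular speed at r₁: v₁ = √(μ/r₁) = √(3.986×10^5/62530) = 2.5248 km/s.
Transfer-orbit speed at r₁ (v² = μ(2/r − 1/a)): v_a = √[μ(2/r₁ − 1/a_t)] = 1.1904 km/s.
First burn Δv₁ = |v_a − v₁| = 1.334 km/s.
Circular speed at r₂: v₂ = √(μ/r₂) = 7.139 km/s.
Transfer-orbit speed at r₂: v_p = √[μ(2/r₂ − 1/a_t)] = 9.519 km/s.
Second burn Δv₂ = |v₂ − v_p| = 2.380 km/s.
Total Δv = Δv₁ + Δv₂ = 3.714 km/s.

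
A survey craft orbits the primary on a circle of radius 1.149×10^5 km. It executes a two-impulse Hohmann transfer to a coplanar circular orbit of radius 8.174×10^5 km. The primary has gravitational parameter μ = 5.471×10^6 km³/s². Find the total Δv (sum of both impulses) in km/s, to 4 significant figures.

Transfer-ellipse semi-major axis a_t = (r₁ + r₂)/2 = (1.149×10^5 + 8.174×10^5)/2 = 4.6615×10^5 km.
At r₁ the circular-orbit speed is v₁ = √(μ/r₁) = 6.9004 km/s.
On the transfer ellipse at r₁, v² = μ(2/r − 1/a) gives v_p = √[μ(2/r₁ − 1/a_t)] = 9.1375 km/s.
First burn Δv₁ = |v_p − v₁| = 2.237 km/s.
Circular speed at r₂: v₂ = √(μ/r₂) = 2.587 km/s.
Transfer-orbit speed at r₂: v_a = √[μ(2/r₂ − 1/a_t)] = 1.284 km/s.
Second burn Δv₂ = |v₂ − v_a| = 1.303 km/s.
Δv = Δv₁ + Δv₂ = 2.237 + 1.303 = 3.540 km/s.

Δv = 3.540 km/s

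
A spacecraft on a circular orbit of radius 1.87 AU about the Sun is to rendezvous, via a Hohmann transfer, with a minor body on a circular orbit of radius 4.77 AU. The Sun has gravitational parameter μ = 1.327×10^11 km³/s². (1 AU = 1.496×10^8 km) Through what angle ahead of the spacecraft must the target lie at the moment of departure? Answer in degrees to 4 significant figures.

In km: r₁ = 1.87 × 1.496×10^8 = 2.79752×10^8 km; r₂ = 4.77 × 1.496×10^8 = 7.13592×10^8 km.
The Hohmann ellipse has a_t = (r₁ + r₂)/2 = 4.96672×10^8 km.
Transfer time t = π√(a_t³/μ) = 9.546×10^7 s.
The target's mean motion on its circular orbit is ω₂ = √(μ/r₂³) = 1.911×10^-8 rad/s.
Angle swept by the target during transfer: ω₂·t = 1.8242 rad = 104.52°.
Arrival is 180° from departure on the ellipse, so φ = 180° − 104.52° = 75.48°.

φ = 75.48°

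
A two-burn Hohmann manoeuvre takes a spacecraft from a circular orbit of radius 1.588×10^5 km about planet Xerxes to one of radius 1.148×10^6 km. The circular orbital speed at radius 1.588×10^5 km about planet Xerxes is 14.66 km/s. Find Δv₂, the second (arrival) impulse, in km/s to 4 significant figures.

Δv₂ = 2.764 km/s

From the circular-orbit relation v² = μ/r at r = 1.588×10^5 km: μ = v²r = (14.66)² × 1.588×10^5 = 3.41286×10^7 km³/s².
The Hohmann ellipse has a_t = (r₁ + r₂)/2 = 6.534×10^5 km.
Circular speed at r = 1.148×10^6 km: v_c = √(μ/r) = 5.452 km/s.
Vis-viva on the transfer ellipse at r = 1.148×10^6 km gives v_t = √[μ(2/r − 1/a_t)] = 2.688 km/s.
Δv₂ = |v_t − v_c| = |2.688 − 5.452| = 2.764 km/s.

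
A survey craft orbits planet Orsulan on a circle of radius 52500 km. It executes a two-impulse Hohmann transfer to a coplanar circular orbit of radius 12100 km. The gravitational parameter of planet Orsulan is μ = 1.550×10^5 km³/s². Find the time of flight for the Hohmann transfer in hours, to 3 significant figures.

The Hohmann ellipse has a_t = (r₁ + r₂)/2 = 32300 km.
By Kepler's third law the transfer-orbit period is T = 2π√(a_t³/μ), so t = T/2 = 46320 s.
Converting: 46320 s ÷ 3600 s/hour = 12.9 hours.

t = 12.9 hours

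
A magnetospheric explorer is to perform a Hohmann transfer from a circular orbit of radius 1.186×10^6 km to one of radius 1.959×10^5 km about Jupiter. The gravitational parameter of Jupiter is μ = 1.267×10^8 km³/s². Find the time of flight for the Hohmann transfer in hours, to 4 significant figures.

t = 44.53 hours

Semi-major axis of the transfer orbit: a_t = (1.186×10^6 + 1.959×10^5)/2 = 6.9095×10^5 km.
Transfer time t = π√(a_t³/μ) = π√((6.9095×10^5)³ / 1.267×10^8) = 1.603×10^5 s.
Converting: 1.603×10^5 s ÷ 3600 s/hour = 44.53 hours.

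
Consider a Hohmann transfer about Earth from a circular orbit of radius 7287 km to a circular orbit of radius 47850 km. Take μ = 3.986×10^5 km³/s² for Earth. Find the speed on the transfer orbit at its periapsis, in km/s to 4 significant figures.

v = 9.744 km/s

Semi-major axis of the transfer orbit: a_t = (7287 + 47850)/2 = 27568.5 km.
The periapsis of the transfer ellipse is at r = 7287 km.
Vis-viva: v = √[μ(2/r − 1/a_t)] = √[3.986×10^5 × (2/7287 − 1/27568.5)] = 9.744 km/s.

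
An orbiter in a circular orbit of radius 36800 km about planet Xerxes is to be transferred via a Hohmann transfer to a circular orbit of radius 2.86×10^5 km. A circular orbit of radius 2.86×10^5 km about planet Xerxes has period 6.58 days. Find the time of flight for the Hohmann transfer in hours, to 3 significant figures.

From Kepler's third law T² = 4π²r³/μ at r = 2.86×10^5 km, T = 6.58 days = 6.58 × 86400 s = 5.68512×10^5 s: μ = 4π²r³/T² = 2.85745×10^6 km³/s².
The Hohmann ellipse has a_t = (r₁ + r₂)/2 = 1.614×10^5 km.
Half the transfer-orbit period gives t = π√(a_t³/μ) = 1.205×10^5 s.
Converting: 1.205×10^5 s ÷ 3600 s/hour = 33.5 hours.

t = 33.5 hours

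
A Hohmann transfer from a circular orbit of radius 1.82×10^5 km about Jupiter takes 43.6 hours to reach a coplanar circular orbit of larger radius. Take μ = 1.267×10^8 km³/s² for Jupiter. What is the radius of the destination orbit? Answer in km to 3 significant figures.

Transfer time t = 43.6 hours = 1.5696×10^5 s, and t = π√(a_t³/μ).
So a_t = (μ t²/π²)^(1/3) = (1.267×10^8 × (1.5696×10^5)² / π²)^(1/3) = 6.8132×10^5 km.
Since a_t = (r₁ + r₂)/2, r₂ = 2a_t − r₁ = 2×6.8132×10^5 − 1.820×10^5 = 1.18064×10^6 km.

r₂ = 1.18×10^6 km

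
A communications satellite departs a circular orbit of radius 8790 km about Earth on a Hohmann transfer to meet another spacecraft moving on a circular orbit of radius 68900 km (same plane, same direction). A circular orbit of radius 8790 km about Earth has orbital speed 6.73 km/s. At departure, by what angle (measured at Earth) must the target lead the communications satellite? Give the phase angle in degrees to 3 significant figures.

From the circular-orbit relation v² = μ/r at r = 8790 km: μ = v²r = (6.73)² × 8790 = 3.98125×10^5 km³/s².
Semi-major axis of the transfer orbit: a_t = (8790 + 68900)/2 = 38845 km.
Transfer time t = π√(a_t³/μ) = 38120 s.
Target angular speed ω₂ = √(μ/r₂³) = 3.489×10^-5 rad/s.
Angle swept by the target during transfer: ω₂·t = 1.330 rad = 76.20°.
Arrival is 180° from departure on the ellipse, so φ = 180° − 76.20° = 104°.

φ = 104°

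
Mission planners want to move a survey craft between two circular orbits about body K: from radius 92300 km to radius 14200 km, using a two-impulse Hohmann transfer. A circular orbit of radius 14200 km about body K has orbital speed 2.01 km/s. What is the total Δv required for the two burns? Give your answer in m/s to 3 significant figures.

From the circular-orbit relation v² = μ/r at r = 14200 km: μ = v²r = (2.01)² × 14200 = 57369.4 km³/s².
The Hohmann ellipse has a_t = (r₁ + r₂)/2 = 53250 km.
Circular speed at r₁: v₁ = √(μ/r₁) = √(57369.4/92300) = 0.7884 km/s.
On the transfer ellipse at r₁, v² = μ(2/r − 1/a) gives v_a = √[μ(2/r₁ − 1/a_t)] = 0.4071 km/s.
First burn Δv₁ = |v_a − v₁| = 0.3813 km/s.
At r₂, v₂ = √(μ/r₂) = 2.0100 km/s.
Transfer-orbit speed at r₂: v_p = √[μ(2/r₂ − 1/a_t)] = 2.6463 km/s.
Second burn Δv₂ = |v₂ − v_p| = 0.6363 km/s.
Total Δv = Δv₁ + Δv₂ = 1.018 km/s.

Δv = 1020 m/s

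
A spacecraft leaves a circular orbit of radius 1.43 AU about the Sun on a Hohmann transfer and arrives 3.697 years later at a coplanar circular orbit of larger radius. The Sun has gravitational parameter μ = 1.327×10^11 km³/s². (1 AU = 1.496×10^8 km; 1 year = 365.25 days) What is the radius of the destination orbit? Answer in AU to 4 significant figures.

In km: r₁ = 1.43 × 1.496×10^8 = 2.13928×10^8 km.
Transfer time t = 3.697 years × 365.25 × 86400 s = 1.166684472×10^8 s, and t = π√(a_t³/μ).
So a_t = (μ t²/π²)^(1/3) = (1.327×10^11 × (1.166684472×10^8)² / π²)^(1/3) = 5.6775×10^8 km.
Since a_t = (r₁ + r₂)/2, r₂ = 2a_t − r₁ = 2×5.6775×10^8 − 2.13928×10^8 = 9.21572×10^8 km.
In AU: r₂ = 9.21572×10^8 / 1.496×10^8 = 6.160 AU.

r₂ = 6.160 AU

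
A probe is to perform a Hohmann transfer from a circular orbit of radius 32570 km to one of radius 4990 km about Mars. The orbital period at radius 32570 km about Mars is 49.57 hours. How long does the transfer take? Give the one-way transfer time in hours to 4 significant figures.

From Kepler's third law T² = 4π²r³/μ at r = 32570 km, T = 49.57 hours = 49.57 × 3600 s = 1.78452×10^5 s: μ = 4π²r³/T² = 42832.2 km³/s².
Semi-major axis of the transfer orbit: a_t = (32570 + 4990)/2 = 18780 km.
Half the transfer-orbit period gives t = π√(a_t³/μ) = 39070 s.
Converting: 39070 s ÷ 3600 s/hour = 10.85 hours.

t = 10.85 hours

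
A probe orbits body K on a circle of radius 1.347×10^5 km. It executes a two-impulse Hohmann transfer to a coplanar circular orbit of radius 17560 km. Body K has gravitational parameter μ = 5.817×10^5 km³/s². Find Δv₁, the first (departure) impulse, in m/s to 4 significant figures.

Transfer-ellipse semi-major axis a_t = (r₁ + r₂)/2 = (1.347×10^5 + 17560)/2 = 76130 km.
On the circular orbit at r = 1.347×10^5 km, v_c = √(μ/r) = 2.078 km/s.
Transfer-orbit speed at the same r (vis-viva, a = a_t): v_t = √[μ(2/r − 1/a_t)] = 0.9980 km/s.
Δv₁ = |v_t − v_c| = |0.9980 − 2.078| = 1.080 km/s.

Δv₁ = 1080 m/s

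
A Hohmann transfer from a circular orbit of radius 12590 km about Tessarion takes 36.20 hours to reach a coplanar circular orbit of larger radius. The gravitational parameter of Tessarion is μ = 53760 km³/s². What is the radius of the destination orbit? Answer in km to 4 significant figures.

r₂ = 77860 km

Transfer time t = 36.20 hours = 1.3032×10^5 s, and t = π√(a_t³/μ).
So a_t = (μ t²/π²)^(1/3) = (53760 × (1.3032×10^5)² / π²)^(1/3) = 45227 km.
Since a_t = (r₁ + r₂)/2, r₂ = 2a_t − r₁ = 2×45227 − 12590 = 77864 km.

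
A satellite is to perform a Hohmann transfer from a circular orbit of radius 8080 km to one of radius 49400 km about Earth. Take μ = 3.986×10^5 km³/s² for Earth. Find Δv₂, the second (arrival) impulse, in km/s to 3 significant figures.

Δv₂ = 1.33 km/s

The Hohmann ellipse has a_t = (r₁ + r₂)/2 = 28740 km.
Circular speed at r = 49400 km: v_c = √(μ/r) = 2.84057 km/s.
Transfer-orbit speed at the same r (vis-viva, a = a_t): v_t = √[μ(2/r − 1/a_t)] = 1.50615 km/s.
Δv₂ = |v_t − v_c| = |1.50615 − 2.84057| = 1.334 km/s.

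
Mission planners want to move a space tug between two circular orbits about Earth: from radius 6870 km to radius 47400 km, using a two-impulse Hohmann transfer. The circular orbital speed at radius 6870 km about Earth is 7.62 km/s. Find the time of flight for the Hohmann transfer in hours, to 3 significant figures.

From the circular-orbit relation v² = μ/r at r = 6870 km: μ = v²r = (7.62)² × 6870 = 3.98902×10^5 km³/s².
The Hohmann ellipse has a_t = (r₁ + r₂)/2 = 27135 km.
Transfer time t = π√(a_t³/μ) = π√((27135)³ / 3.98902×10^5) = 22234 s.
Converting: 22234 s ÷ 3600 s/hour = 6.18 hours.

t = 6.18 hours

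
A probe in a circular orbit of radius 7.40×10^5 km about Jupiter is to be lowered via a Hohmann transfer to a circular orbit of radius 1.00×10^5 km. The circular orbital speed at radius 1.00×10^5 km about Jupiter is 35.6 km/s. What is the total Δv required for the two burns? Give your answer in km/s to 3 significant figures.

Δv = 18.4 km/s

From the circular-orbit relation v² = μ/r at r = 1.00×10^5 km: μ = v²r = (35.6)² × 1.00×10^5 = 1.26736×10^8 km³/s².
The Hohmann ellipse has a_t = (r₁ + r₂)/2 = 4.200×10^5 km.
At r₁ the circular-orbit speed is v₁ = √(μ/r₁) = 13.0868 km/s.
On the transfer ellipse at r₁, v² = μ(2/r − 1/a) gives v_a = √[μ(2/r₁ − 1/a_t)] = 6.38571 km/s.
First burn Δv₁ = |v_a − v₁| = 6.7011 km/s.
At r₂, v₂ = √(μ/r₂) = 35.600 km/s.
Transfer-orbit speed at r₂: v_p = √[μ(2/r₂ − 1/a_t)] = 47.254 km/s.
Second burn Δv₂ = |v₂ − v_p| = 11.654 km/s.
Total Δv = Δv₁ + Δv₂ = 18.36 km/s.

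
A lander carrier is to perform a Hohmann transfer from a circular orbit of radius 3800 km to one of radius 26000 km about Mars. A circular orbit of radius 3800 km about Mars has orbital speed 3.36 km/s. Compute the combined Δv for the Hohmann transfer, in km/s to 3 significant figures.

From the circular-orbit relation v² = μ/r at r = 3800 km: μ = v²r = (3.36)² × 3800 = 42900.5 km³/s².
Semi-major axis of the transfer orbit: a_t = (3800 + 26000)/2 = 14900 km.
At r₁ the circular-orbit speed is v₁ = √(μ/r₁) = 3.360 km/s.
Transfer-orbit speed at r₁ (vis-viva equation): v_p = √[μ(2/r₁ − 1/a_t)] = 4.438 km/s.
First burn Δv₁ = |v_p − v₁| = 1.078 km/s.
At r₂, v₂ = √(μ/r₂) = 1.2845 km/s.
Transfer-orbit speed at r₂: v_a = √[μ(2/r₂ − 1/a_t)] = 0.64870 km/s.
Second burn Δv₂ = |v₂ − v_a| = 0.6358 km/s.
Total Δv = Δv₁ + Δv₂ = 1.714 km/s.

Δv = 1.71 km/s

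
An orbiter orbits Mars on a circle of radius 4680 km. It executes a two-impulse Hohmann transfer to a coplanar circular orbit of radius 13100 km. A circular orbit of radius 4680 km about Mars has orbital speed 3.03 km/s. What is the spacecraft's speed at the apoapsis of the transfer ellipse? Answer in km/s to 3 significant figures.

v = 1.31 km/s

From the circular-orbit relation v² = μ/r at r = 4680 km: μ = v²r = (3.03)² × 4680 = 42966.6 km³/s².
Semi-major axis of the transfer orbit: a_t = (4680 + 13100)/2 = 8890 km.
The apoapsis of the transfer ellipse is at r = 13100 km.
Vis-viva: v = √[μ(2/r − 1/a_t)] = √[42966.6 × (2/13100 − 1/8890)] = 1.314 km/s.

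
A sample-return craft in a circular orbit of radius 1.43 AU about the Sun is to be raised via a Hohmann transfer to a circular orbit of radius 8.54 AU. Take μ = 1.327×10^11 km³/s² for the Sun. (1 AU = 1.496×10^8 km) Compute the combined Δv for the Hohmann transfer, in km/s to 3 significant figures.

In km: r₁ = 1.43 × 1.496×10^8 = 2.13928×10^8 km; r₂ = 8.54 × 1.496×10^8 = 1.277584×10^9 km.
Transfer-ellipse semi-major axis a_t = (r₁ + r₂)/2 = (2.13928×10^8 + 1.277584×10^9)/2 = 7.45756×10^8 km.
Circular speed at r₁: v₁ = √(μ/r₁) = √(1.327×10^11/2.13928×10^8) = 24.906 km/s.
On the transfer ellipse at r₁, v² = μ(2/r − 1/a) gives v_p = √[μ(2/r₁ − 1/a_t)] = 32.599 km/s.
First burn Δv₁ = |v_p − v₁| = 7.693 km/s.
At r₂, v₂ = √(μ/r₂) = 10.1916 km/s.
Transfer-orbit speed at r₂: v_a = √[μ(2/r₂ − 1/a_t)] = 5.45854 km/s.
Second burn Δv₂ = |v₂ − v_a| = 4.733 km/s.
Δv = Δv₁ + Δv₂ = 7.693 + 4.733 = 12.43 km/s.

Δv = 12.4 km/s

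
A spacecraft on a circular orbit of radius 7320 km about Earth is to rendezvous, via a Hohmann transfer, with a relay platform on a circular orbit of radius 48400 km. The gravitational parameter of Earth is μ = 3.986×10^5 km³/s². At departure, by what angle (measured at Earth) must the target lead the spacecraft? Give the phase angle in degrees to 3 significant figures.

Transfer-ellipse semi-major axis a_t = (r₁ + r₂)/2 = (7320 + 48400)/2 = 27860 km.
Transfer time t = π√(a_t³/μ) = 23140 s.
The target's mean motion on its circular orbit is ω₂ = √(μ/r₂³) = 5.929×10^-5 rad/s.
Angle swept by the target during transfer: ω₂·t = 1.372 rad = 78.61°.
The spacecraft traverses 180° on the transfer ellipse, so the target must lead by 180° − 78.61° = 101°.

φ = 101°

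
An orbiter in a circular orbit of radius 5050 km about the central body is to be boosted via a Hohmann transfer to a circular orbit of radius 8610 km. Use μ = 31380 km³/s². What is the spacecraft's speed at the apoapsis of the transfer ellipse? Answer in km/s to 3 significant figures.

Transfer-ellipse semi-major axis a_t = (r₁ + r₂)/2 = (5050 + 8610)/2 = 6830 km.
At apoapsis, r = 8610 km.
From the vis-viva equation, v = √[μ(2/r − 1/a_t)] = 1.642 km/s.

v = 1.64 km/s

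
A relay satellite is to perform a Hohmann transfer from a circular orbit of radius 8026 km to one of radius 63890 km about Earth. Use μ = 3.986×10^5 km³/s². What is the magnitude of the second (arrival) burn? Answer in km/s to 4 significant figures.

Semi-major axis of the transfer orbit: a_t = (8026 + 63890)/2 = 35958 km.
On the circular orbit at r = 63890 km, v_c = √(μ/r) = 2.498 km/s.
Vis-viva on the transfer ellipse at r = 63890 km gives v_t = √[μ(2/r − 1/a_t)] = 1.180 km/s.
Δv₂ = |v_t − v_c| = |1.180 − 2.498| = 1.318 km/s.

Δv₂ = 1.318 km/s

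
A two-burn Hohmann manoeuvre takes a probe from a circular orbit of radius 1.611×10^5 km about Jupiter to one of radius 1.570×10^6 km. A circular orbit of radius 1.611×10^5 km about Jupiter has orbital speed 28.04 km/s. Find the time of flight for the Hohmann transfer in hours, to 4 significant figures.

t = 62.44 hours

From the circular-orbit relation v² = μ/r at r = 1.611×10^5 km: μ = v²r = (28.04)² × 1.611×10^5 = 1.26664×10^8 km³/s².
Semi-major axis of the transfer orbit: a_t = (1.611×10^5 + 1.570×10^6)/2 = 8.6555×10^5 km.
Half the transfer-orbit period gives t = π√(a_t³/μ) = 2.248×10^5 s.
Converting: 2.248×10^5 s ÷ 3600 s/hour = 62.44 hours.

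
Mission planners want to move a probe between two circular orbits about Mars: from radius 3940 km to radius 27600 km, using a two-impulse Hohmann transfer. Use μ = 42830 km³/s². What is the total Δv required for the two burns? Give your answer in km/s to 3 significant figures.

Δv = 1.69 km/s

Semi-major axis of the transfer orbit: a_t = (3940 + 27600)/2 = 15770 km.
Circular speed at r₁: v₁ = √(μ/r₁) = √(42830/3940) = 3.297 km/s.
On the transfer ellipse at r₁, vis-viva gives v_p = √[μ(2/r₁ − 1/a_t)] = 4.362 km/s.
First burn Δv₁ = |v_p − v₁| = 1.065 km/s.
Circular speed at r₂: v₂ = √(μ/r₂) = 1.24572 km/s.
Transfer-orbit speed at r₂: v_a = √[μ(2/r₂ − 1/a_t)] = 0.622661 km/s.
Second burn Δv₂ = |v₂ − v_a| = 0.6231 km/s.
Δv = Δv₁ + Δv₂ = 1.065 + 0.6231 = 1.688 km/s.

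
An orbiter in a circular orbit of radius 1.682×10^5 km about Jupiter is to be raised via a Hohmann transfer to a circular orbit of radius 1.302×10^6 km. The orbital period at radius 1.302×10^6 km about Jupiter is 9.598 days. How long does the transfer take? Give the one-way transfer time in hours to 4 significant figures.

t = 48.86 hours

From Kepler's third law T² = 4π²r³/μ at r = 1.302×10^6 km, T = 9.598 days = 9.598 × 86400 s = 8.292672×10^5 s: μ = 4π²r³/T² = 1.26708×10^8 km³/s².
Transfer-ellipse semi-major axis a_t = (r₁ + r₂)/2 = (1.682×10^5 + 1.302×10^6)/2 = 7.351×10^5 km.
Transfer time t = π√(a_t³/μ) = π√((7.351×10^5)³ / 1.26708×10^8) = 1.759×10^5 s.
Converting: 1.759×10^5 s ÷ 3600 s/hour = 48.86 hours.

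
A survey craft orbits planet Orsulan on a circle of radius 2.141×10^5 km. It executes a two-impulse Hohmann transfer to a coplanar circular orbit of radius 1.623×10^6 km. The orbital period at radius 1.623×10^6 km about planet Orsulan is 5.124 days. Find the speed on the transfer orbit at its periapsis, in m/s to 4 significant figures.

From Kepler's third law T² = 4π²r³/μ at r = 1.623×10^6 km, T = 5.124 days = 5.124 × 86400 s = 4.427136×10^5 s: μ = 4π²r³/T² = 8.61132×10^8 km³/s².
Semi-major axis of the transfer orbit: a_t = (2.141×10^5 + 1.623×10^6)/2 = 9.1855×10^5 km.
The periapsis of the transfer ellipse is at r = 2.141×10^5 km.
Vis-viva: v = √[μ(2/r − 1/a_t)] = √[8.61132×10^8 × (2/2.141×10^5 − 1/9.1855×10^5)] = 84.30 km/s.

v = 84300 m/s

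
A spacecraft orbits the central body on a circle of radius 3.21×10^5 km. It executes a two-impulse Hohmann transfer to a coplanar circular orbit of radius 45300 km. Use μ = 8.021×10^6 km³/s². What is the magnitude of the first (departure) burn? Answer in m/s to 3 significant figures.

Semi-major axis of the transfer orbit: a_t = (3.210×10^5 + 45300)/2 = 1.8315×10^5 km.
Circular speed at r = 3.210×10^5 km: v_c = √(μ/r) = 4.999 km/s.
Transfer-orbit speed at the same r (vis-viva, a = a_t): v_t = √[μ(2/r − 1/a_t)] = 2.486 km/s.
Δv₁ = |v_t − v_c| = |2.486 − 4.999| = 2.513 km/s.

Δv₁ = 2510 m/s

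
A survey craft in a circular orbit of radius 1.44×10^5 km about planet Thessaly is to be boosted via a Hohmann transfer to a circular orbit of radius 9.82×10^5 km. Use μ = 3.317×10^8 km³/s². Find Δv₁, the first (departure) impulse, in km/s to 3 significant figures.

Δv₁ = 15.4 km/s

The Hohmann ellipse has a_t = (r₁ + r₂)/2 = 5.630×10^5 km.
On the circular orbit at r = 1.440×10^5 km, v_c = √(μ/r) = 47.995 km/s.
Transfer-orbit speed at the same r (vis-viva, a = a_t): v_t = √[μ(2/r − 1/a_t)] = 63.386 km/s.
Δv₁ = |v_t − v_c| = |63.386 − 47.995| = 15.39 km/s.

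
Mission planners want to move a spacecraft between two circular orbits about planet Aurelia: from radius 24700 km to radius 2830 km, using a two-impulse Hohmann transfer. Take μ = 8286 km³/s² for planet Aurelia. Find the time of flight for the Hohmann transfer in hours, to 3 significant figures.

Transfer-ellipse semi-major axis a_t = (r₁ + r₂)/2 = (24700 + 2830)/2 = 13765 km.
Half the transfer-orbit period gives t = π√(a_t³/μ) = 55740 s.
Converting: 55740 s ÷ 3600 s/hour = 15.5 hours.

t = 15.5 hours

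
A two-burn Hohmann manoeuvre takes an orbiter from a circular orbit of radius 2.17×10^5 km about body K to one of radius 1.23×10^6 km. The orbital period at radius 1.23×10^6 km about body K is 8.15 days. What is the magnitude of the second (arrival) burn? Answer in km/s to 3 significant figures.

Δv₂ = 4.96 km/s

From Kepler's third law T² = 4π²r³/μ at r = 1.23×10^6 km, T = 8.15 days = 8.15 × 86400 s = 7.0416×10^5 s: μ = 4π²r³/T² = 1.48160×10^8 km³/s².
Semi-major axis of the transfer orbit: a_t = (2.170×10^5 + 1.230×10^6)/2 = 7.235×10^5 km.
On the circular orbit at r = 1.230×10^6 km, v_c = √(μ/r) = 10.9752 km/s.
Vis-viva on the transfer ellipse at r = 1.230×10^6 km gives v_t = √[μ(2/r − 1/a_t)] = 6.01069 km/s.
Δv₂ = |v_t − v_c| = |6.01069 − 10.9752| = 4.965 km/s.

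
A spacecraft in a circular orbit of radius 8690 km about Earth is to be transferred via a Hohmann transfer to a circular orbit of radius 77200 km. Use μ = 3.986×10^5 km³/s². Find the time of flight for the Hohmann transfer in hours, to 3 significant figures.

t = 12.3 hours

Transfer-ellipse semi-major axis a_t = (r₁ + r₂)/2 = (8690 + 77200)/2 = 42945 km.
By Kepler's third law the transfer-orbit period is T = 2π√(a_t³/μ), so t = T/2 = 44280 s.
Converting: 44280 s ÷ 3600 s/hour = 12.3 hours.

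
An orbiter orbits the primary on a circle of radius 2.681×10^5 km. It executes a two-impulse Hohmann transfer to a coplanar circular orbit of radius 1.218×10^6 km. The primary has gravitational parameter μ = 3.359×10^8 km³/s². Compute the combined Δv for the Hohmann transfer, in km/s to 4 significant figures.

Δv = 16.55 km/s

Transfer-ellipse semi-major axis a_t = (r₁ + r₂)/2 = (2.681×10^5 + 1.218×10^6)/2 = 7.4305×10^5 km.
At r₁ the circular-orbit speed is v₁ = √(μ/r₁) = 35.396 km/s.
Transfer-orbit speed at r₁ (v² = μ(2/r − 1/a)): v_p = √[μ(2/r₁ − 1/a_t)] = 45.318 km/s.
First burn Δv₁ = |v_p − v₁| = 9.922 km/s.
At r₂, v₂ = √(μ/r₂) = 16.6066 km/s.
Transfer-orbit speed at r₂: v_a = √[μ(2/r₂ − 1/a_t)] = 9.97518 km/s.
Second burn Δv₂ = |v₂ − v_a| = 6.631 km/s.
Δv = Δv₁ + Δv₂ = 9.922 + 6.631 = 16.55 km/s.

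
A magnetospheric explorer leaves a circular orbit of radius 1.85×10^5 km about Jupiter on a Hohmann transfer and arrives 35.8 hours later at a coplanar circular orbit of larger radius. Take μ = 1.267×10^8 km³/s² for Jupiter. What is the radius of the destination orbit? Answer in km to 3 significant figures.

r₂ = 1.01×10^6 km

Transfer time t = 35.8 hours = 1.2888×10^5 s, and t = π√(a_t³/μ).
So a_t = (μ t²/π²)^(1/3) = (1.267×10^8 × (1.2888×10^5)² / π²)^(1/3) = 5.9742×10^5 km.
Since a_t = (r₁ + r₂)/2, r₂ = 2a_t − r₁ = 2×5.9742×10^5 − 1.850×10^5 = 1.00984×10^6 km.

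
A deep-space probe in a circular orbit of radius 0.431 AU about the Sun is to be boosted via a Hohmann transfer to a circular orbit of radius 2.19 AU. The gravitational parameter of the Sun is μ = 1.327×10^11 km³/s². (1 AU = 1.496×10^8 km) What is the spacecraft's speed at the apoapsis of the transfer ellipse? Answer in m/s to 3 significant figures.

v = 11500 m/s

In km: r₁ = 0.431 × 1.496×10^8 = 6.44776×10^7 km; r₂ = 2.19 × 1.496×10^8 = 3.27624×10^8 km.
Transfer-ellipse semi-major axis a_t = (r₁ + r₂)/2 = (6.44776×10^7 + 3.27624×10^8)/2 = 1.960508×10^8 km.
The apoapsis of the transfer ellipse is at r = 3.27624×10^8 km.
Applying v² = μ(2/r − 1/a_t): v = 11.54 km/s.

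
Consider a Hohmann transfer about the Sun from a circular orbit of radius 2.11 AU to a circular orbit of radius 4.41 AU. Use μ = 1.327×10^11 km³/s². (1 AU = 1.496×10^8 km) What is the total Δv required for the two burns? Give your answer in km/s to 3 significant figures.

Δv = 6.12 km/s

In km: r₁ = 2.11 × 1.496×10^8 = 3.15656×10^8 km; r₂ = 4.41 × 1.496×10^8 = 6.59736×10^8 km.
The Hohmann ellipse has a_t = (r₁ + r₂)/2 = 4.87696×10^8 km.
At r₁ the circular-orbit speed is v₁ = √(μ/r₁) = 20.5035 km/s.
Transfer-orbit speed at r₁ (vis-viva): v_p = √[μ(2/r₁ − 1/a_t)] = 23.8473 km/s.
First burn Δv₁ = |v_p − v₁| = 3.344 km/s.
Circular speed at r₂: v₂ = √(μ/r₂) = 14.182 km/s.
Transfer-orbit speed at r₂: v_a = √[μ(2/r₂ − 1/a_t)] = 11.410 km/s.
Second burn Δv₂ = |v₂ − v_a| = 2.772 km/s.
Total Δv = Δv₁ + Δv₂ = 6.116 km/s.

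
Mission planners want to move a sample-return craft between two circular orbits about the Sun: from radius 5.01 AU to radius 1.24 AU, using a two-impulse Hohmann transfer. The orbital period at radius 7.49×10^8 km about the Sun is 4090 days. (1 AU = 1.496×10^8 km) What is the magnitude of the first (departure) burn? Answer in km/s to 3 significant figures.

From Kepler's third law T² = 4π²r³/μ at r = 7.49×10^8 km, T = 4090 days = 4090 × 86400 s = 3.53376×10^8 s: μ = 4π²r³/T² = 1.32841×10^11 km³/s².
In km: r₁ = 5.01 × 1.496×10^8 = 7.49496×10^8 km; r₂ = 1.24 × 1.496×10^8 = 1.85504×10^8 km.
The Hohmann ellipse has a_t = (r₁ + r₂)/2 = 4.675×10^8 km.
On the circular orbit at r = 7.49496×10^8 km, v_c = √(μ/r) = 13.313 km/s.
Transfer-orbit speed at the same r (vis-viva, a = a_t): v_t = √[μ(2/r − 1/a_t)] = 8.3862 km/s.
Δv₁ = |v_t − v_c| = |8.3862 − 13.313| = 4.927 km/s.

Δv₁ = 4.93 km/s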